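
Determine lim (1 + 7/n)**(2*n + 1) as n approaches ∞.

Write it as [(1 + 7/n)^n]^(2) · (1 + 7/n)^(1). The bracketed term tends to e^(7) and the second factor to 1, so the limit is e^(14).

e^(14)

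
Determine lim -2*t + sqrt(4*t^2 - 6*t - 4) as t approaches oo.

This has the form ∞ − ∞. Multiply and divide by the conjugate √(4*t^2 - 6*t - 4) + 2t.
That gives (-6t - 4) / (√(4*t^2 - 6*t - 4) + 2t).
Divide numerator and denominator by t: the limit is -6/(2·2) = -3/2.

-3/2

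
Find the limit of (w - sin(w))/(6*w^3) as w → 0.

Direct substitution gives 0/0.
Apply L'Hôpital: lim (1 - cos(w))/(18*w^2), still 0/0.
Apply L'Hôpital: lim (sin(w))/(36*w), still 0/0.
After 3 applications of L'Hôpital's rule the quotient is (cos(w))/(36); substituting w = 0 gives 1/36.

1/36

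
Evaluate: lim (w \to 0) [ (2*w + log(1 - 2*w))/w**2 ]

-2

Direct substitution gives 0/0.
Apply L'Hôpital: lim (2 - 2/(1 - 2*w))/(2*w), still 0/0.
After 2 applications of L'Hôpital's rule the quotient is (-4/(1 - 2*w)^2)/(2); substituting w = 0 gives -2.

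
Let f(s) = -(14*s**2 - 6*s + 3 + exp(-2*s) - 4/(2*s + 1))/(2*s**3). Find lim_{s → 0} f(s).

Substitution gives 0/0; apply L'Hôpital's rule 3 times.
After differentiating numerator and denominator 3 times the quotient is (-8*e^(-2*s) + 192/(2*s + 1)^4)/(-12); at s = 0 this is -46/3.

-46/3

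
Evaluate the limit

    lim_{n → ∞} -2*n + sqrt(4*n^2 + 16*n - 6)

This has the form ∞ − ∞. Multiply and divide by the conjugate √(4*n^2 + 16*n - 6) + 2n.
That gives (16n - 6) / (√(4*n^2 + 16*n - 6) + 2n).
Divide numerator and denominator by n: the limit is 16/(2·2) = 4.

4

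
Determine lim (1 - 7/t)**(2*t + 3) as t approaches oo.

e^(-14)

Let L be the limit and take ln: ln L = lim (2t + 3)·ln(1 - 7/t) = lim (2t + 3)·(-7/t + O(1/t²)) = -14.
Hence L = e^(-14).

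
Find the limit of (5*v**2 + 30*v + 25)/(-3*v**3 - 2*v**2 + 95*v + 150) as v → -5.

Direct substitution gives 0/0, so factor. Both numerator and denominator have (v + 5) as a factor.
After cancelling, the expression reduces to (5*v + 5)/(-3*v^2 + 13*v + 30).
Substituting v = -5 gives 2/11.

2/11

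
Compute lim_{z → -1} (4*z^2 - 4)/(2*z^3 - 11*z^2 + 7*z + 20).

-8/35

Since z = -1 makes numerator and denominator zero, (z + 1) divides both.
Cancelling it gives (4*z - 4)/(2*z^2 - 13*z + 20); now plug in z = -1 to get -8/35.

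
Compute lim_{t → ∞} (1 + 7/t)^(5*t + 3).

Write it as [(1 + 7/t)^t]^(5) · (1 + 7/t)^(3). The bracketed term tends to e^(7) and the second factor to 1, so the limit is e^(35).

e^(35)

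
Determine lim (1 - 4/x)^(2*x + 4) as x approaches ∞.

e^(-8)

Write it as [(1 - 4/x)^x]^(2) · (1 - 4/x)^(4). The bracketed term tends to e^(-4) and the second factor to 1, so the limit is e^(-8).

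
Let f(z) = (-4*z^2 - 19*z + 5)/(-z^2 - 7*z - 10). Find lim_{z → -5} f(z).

7

Since z = -5 makes numerator and denominator zero, (z + 5) divides both.
Cancelling it gives (1 - 4*z)/(-z - 2); now plug in z = -5 to get 7.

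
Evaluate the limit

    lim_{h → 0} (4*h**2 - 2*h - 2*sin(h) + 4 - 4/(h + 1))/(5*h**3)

13/15

Substitution gives 0/0; apply L'Hôpital's rule 3 times.
After differentiating numerator and denominator 3 times the quotient is (2*cos(h) + 24/(h + 1)^4)/(30); at h = 0 this is 13/15.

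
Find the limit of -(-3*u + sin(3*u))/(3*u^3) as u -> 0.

Direct substitution gives 0/0.
Apply L'Hôpital: lim (3*cos(3*u) - 3)/(-9*u^2), still 0/0.
Apply L'Hôpital: lim (-9*sin(3*u))/(-18*u), still 0/0.
After 3 applications of L'Hôpital's rule the quotient is (-27*cos(3*u))/(-18); substituting u = 0 gives 3/2.

3/2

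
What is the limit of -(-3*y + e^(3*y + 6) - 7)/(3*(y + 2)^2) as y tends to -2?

-3/2

Direct substitution gives 0/0.
Apply L'Hôpital: lim (3*e^(3*y + 6) - 3)/(-6*y - 12), still 0/0.
After 2 applications of L'Hôpital's rule the quotient is (9*e^(3*y + 6))/(-6); substituting y = -2 gives -3/2.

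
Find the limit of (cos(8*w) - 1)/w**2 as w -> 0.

-32

Direct substitution gives 0/0.
Apply L'Hôpital: lim (-8*sin(8*w))/(2*w), still 0/0.
After 2 applications of L'Hôpital's rule the quotient is (-64*cos(8*w))/(2); substituting w = 0 gives -32.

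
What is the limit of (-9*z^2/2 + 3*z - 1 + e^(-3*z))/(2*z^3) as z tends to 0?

Direct substitution gives 0/0.
Apply L'Hôpital: lim (-9*z + 3 - 3*e^(-3*z))/(6*z^2), still 0/0.
Apply L'Hôpital: lim (-9 + 9*e^(-3*z))/(12*z), still 0/0.
After 3 applications of L'Hôpital's rule the quotient is (-27*e^(-3*z))/(12); substituting z = 0 gives -9/4.

-9/4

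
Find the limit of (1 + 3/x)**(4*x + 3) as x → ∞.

Let L be the limit and take ln: ln L = lim (4x + 3)·ln(1 + 3/x) = lim (4x + 3)·(3/x + O(1/x²)) = 12.
Hence L = e^(12).

e^(12)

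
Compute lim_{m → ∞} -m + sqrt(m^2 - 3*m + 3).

-3/2

This has the form ∞ − ∞. Multiply and divide by the conjugate √(m^2 - 3*m + 3) + m.
That gives (-3m + 3) / (√(m^2 - 3*m + 3) + m).
Divide numerator and denominator by m: the limit is -3/(2·1) = -3/2.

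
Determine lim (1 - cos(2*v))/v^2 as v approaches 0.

Substitution gives 0/0.
Use (1 − cos u)/u² → 1/2 with u = 2v: the limit is 2²/(2·1) = 2.

2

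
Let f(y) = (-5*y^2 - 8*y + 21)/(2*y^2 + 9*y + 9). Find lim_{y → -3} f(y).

At y = -3 both the top and bottom vanish — a removable singularity. Factoring out (y + 3) from each leaves (7 - 5*y)/(2*y + 3), which at y = -3 equals -22/3.

-22/3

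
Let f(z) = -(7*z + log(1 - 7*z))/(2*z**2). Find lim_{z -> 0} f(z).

Direct substitution gives 0/0.
Apply L'Hôpital: lim (7 - 7/(1 - 7*z))/(-4*z), still 0/0.
After 2 applications of L'Hôpital's rule the quotient is (-49/(1 - 7*z)^2)/(-4); substituting z = 0 gives 49/4.

49/4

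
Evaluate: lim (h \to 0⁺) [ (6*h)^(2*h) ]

Base → 0⁺ and exponent → 0⁺: a 0^0 form.
Take logs: 2h·ln(6h). This is 0·(−∞); rewriting as ln(6h)/(1/(2h)) and applying L'Hôpital gives 0.
Hence the limit is e^0 = 1.

1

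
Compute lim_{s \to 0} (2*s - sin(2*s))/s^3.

Direct substitution gives 0/0.
Apply L'Hôpital: lim (2 - 2*cos(2*s))/(3*s^2), still 0/0.
Apply L'Hôpital: lim (4*sin(2*s))/(6*s), still 0/0.
After 3 applications of L'Hôpital's rule the quotient is (8*cos(2*s))/(6); substituting s = 0 gives 4/3.

4/3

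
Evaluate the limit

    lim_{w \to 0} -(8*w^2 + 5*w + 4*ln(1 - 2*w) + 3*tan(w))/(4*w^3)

Substitution gives 0/0; apply L'Hôpital's rule 3 times.
After differentiating numerator and denominator 3 times the quotient is (18*tan(w)^2/cos(w)^2 + 6/cos(w)^2 + 64/(2*w - 1)^3)/(-24); at w = 0 this is 29/12.

29/12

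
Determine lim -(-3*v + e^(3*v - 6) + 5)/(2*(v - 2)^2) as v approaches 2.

-9/4

Direct substitution gives 0/0.
Apply L'Hôpital: lim (3*e^(3*v - 6) - 3)/(8 - 4*v), still 0/0.
After 2 applications of L'Hôpital's rule the quotient is (9*e^(3*v - 6))/(-4); substituting v = 2 gives -9/4.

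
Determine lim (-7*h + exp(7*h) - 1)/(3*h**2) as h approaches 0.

49/6

Direct substitution gives 0/0.
Apply L'Hôpital: lim (7*e^(7*h) - 7)/(6*h), still 0/0.
After 2 applications of L'Hôpital's rule the quotient is (49*e^(7*h))/(6); substituting h = 0 gives 49/6.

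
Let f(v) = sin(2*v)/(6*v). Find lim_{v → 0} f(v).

1/3

Substitution gives 0/0.
Write it as (2/6)·sin(2v)/(2v); since sin(u)/u → 1, the limit is 1/3.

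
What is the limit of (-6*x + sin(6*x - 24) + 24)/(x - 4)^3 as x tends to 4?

Direct substitution gives 0/0.
Apply L'Hôpital: lim (6*cos(6*x - 24) - 6)/(3*(x - 4)^2), still 0/0.
Apply L'Hôpital: lim (-36*sin(6*x - 24))/(6*x - 24), still 0/0.
After 3 applications of L'Hôpital's rule the quotient is (-216*cos(6*x - 24))/(6); substituting x = 4 gives -36.

-36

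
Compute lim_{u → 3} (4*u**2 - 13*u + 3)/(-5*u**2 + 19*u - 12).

At u = 3 both the top and bottom vanish — a removable singularity. Factoring out (u - 3) from each leaves (4*u - 1)/(4 - 5*u), which at u = 3 equals -1.

-1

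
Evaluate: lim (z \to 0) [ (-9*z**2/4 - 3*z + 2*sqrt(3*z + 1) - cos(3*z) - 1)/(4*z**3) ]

Substitution gives 0/0; apply L'Hôpital's rule 3 times.
After differentiating numerator and denominator 3 times the quotient is (-27*sin(3*z) + 81/(4*(3*z + 1)^(5/2)))/(24); at z = 0 this is 27/32.

27/32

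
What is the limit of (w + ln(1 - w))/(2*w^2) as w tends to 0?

Direct substitution gives 0/0.
Apply L'Hôpital: lim (1 - 1/(1 - w))/(4*w), still 0/0.
After 2 applications of L'Hôpital's rule the quotient is (-1/(1 - w)^2)/(4); substituting w = 0 gives -1/4.

-1/4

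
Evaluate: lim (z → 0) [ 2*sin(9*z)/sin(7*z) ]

18/7

Substitution gives 0/0.
Divide numerator and denominator by z: sin(9z)/z → 9 and sin(7z)/z → 7, so the limit is 2·9/7 = 18/7.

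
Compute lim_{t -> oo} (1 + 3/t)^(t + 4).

The base → 1 and the exponent → ∞: a 1^∞ form.
Take logarithms: (t + 4)·ln(1 + 3/t). Since ln(1+u) ~ u for small u, this behaves like (t)·(3/t) → 3.
So the limit is e^(3).

e^(3)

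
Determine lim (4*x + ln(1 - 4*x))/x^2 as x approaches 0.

Direct substitution gives 0/0.
Apply L'Hôpital: lim (4 - 4/(1 - 4*x))/(2*x), still 0/0.
After 2 applications of L'Hôpital's rule the quotient is (-16/(1 - 4*x)^2)/(2); substituting x = 0 gives -8.

-8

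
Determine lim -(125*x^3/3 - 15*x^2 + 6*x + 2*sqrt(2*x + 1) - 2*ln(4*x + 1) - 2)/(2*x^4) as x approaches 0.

-507/8

Substitution gives 0/0; apply L'Hôpital's rule 4 times.
After differentiating numerator and denominator 4 times the quotient is (3072/(4*x + 1)^4 - 30/(2*x + 1)^(7/2))/(-48); at x = 0 this is -507/8.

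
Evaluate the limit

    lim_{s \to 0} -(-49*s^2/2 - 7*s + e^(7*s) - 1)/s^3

Direct substitution gives 0/0.
Apply L'Hôpital: lim (-49*s + 7*e^(7*s) - 7)/(-3*s^2), still 0/0.
Apply L'Hôpital: lim (49*e^(7*s) - 49)/(-6*s), still 0/0.
After 3 applications of L'Hôpital's rule the quotient is (343*e^(7*s))/(-6); substituting s = 0 gives -343/6.

-343/6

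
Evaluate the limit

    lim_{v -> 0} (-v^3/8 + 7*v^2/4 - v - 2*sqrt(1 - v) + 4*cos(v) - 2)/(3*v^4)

47/576

Substitution gives 0/0; apply L'Hôpital's rule 4 times.
After differentiating numerator and denominator 4 times the quotient is (4*cos(v) + 15/(8*(1 - v)^(7/2)))/(72); at v = 0 this is 47/576.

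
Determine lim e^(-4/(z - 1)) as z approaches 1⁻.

∞

As z → 1⁻, -4/(z - 1) → +∞, so e^(-4/(z - 1)) → ∞.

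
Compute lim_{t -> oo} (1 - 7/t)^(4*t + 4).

Let L be the limit and take ln: ln L = lim (4t + 4)·ln(1 - 7/t) = lim (4t + 4)·(-7/t + O(1/t²)) = -28.
Hence L = e^(-28).

e^(-28)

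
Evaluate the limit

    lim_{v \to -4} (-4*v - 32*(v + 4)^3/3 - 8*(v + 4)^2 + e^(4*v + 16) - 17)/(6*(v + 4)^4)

16/9

Direct substitution gives 0/0.
Apply L'Hôpital: lim (-16*v - 32*(v + 4)^2 + 4*e^(4*v + 16) - 68)/(24*(v + 4)^3), still 0/0.
Apply L'Hôpital: lim (-64*v + 16*e^(4*v + 16) - 272)/(72*(v + 4)^2), still 0/0.
Apply L'Hôpital: lim (64*e^(4*v + 16) - 64)/(144*v + 576), still 0/0.
After 4 applications of L'Hôpital's rule the quotient is (256*e^(4*v + 16))/(144); substituting v = -4 gives 16/9.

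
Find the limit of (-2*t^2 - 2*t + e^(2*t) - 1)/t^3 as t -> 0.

Direct substitution gives 0/0.
Apply L'Hôpital: lim (-4*t + 2*e^(2*t) - 2)/(3*t^2), still 0/0.
Apply L'Hôpital: lim (4*e^(2*t) - 4)/(6*t), still 0/0.
After 3 applications of L'Hôpital's rule the quotient is (8*e^(2*t))/(6); substituting t = 0 gives 4/3.

4/3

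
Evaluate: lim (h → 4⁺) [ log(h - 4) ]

-∞

As h → 4⁺, h - 4 → 0⁺ and ln(h - 4) → −∞.
Multiplying by 1 gives -∞.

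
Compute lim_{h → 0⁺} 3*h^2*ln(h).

0

This is a 0·(−∞) form. Rewrite as 3·ln(h) / h^(−2) and apply L'Hôpital:
the derivative quotient is 3·(1/h) / (−2·h^(−3)) = (-3/2)·h^2 → 0.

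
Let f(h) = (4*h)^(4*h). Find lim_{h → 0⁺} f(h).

1

Base → 0⁺ and exponent → 0⁺: a 0^0 form.
Take logs: 4h·ln(4h). This is 0·(−∞); rewriting as ln(4h)/(1/(4h)) and applying L'Hôpital gives 0.
Hence the limit is e^0 = 1.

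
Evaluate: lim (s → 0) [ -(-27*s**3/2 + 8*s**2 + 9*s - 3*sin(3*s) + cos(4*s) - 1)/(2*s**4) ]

Substitution gives 0/0 (the numerator vanishes to order 4).
Expand each term to order s^4: the coefficient of s^4 in -3·sin(3s) is 0 and in cos(4s) is 32/3.
Lower-order terms cancel with the polynomial part, so the numerator is (32/3)·s^4 + o(s^4), and the limit is (32/3)/(-2) = -16/3.

-16/3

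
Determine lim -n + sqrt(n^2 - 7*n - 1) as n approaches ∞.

-7/2

This has the form ∞ − ∞. Multiply and divide by the conjugate √(n^2 - 7*n - 1) + n.
That gives (-7n - 1) / (√(n^2 - 7*n - 1) + n).
Divide numerator and denominator by n: the limit is -7/(2·1) = -7/2.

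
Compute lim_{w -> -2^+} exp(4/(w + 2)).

∞

As w → -2⁺, 4/(w + 2) → +∞, so e^(4/(w + 2)) → ∞.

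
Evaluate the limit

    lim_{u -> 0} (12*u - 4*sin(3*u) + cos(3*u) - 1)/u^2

-9/2

Substitution gives 0/0 (the numerator vanishes to order 2).
Expand each term to order u^2: the coefficient of u^2 in cos(3u) is -9/2 and in -4·sin(3u) is 0.
Lower-order terms cancel with the polynomial part, so the numerator is (-9/2)·u^2 + o(u^2), and the limit is (-9/2)/(1) = -9/2.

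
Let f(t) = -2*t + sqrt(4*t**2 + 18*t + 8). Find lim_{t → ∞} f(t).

9/2

This has the form ∞ − ∞. Multiply and divide by the conjugate √(4*t^2 + 18*t + 8) + 2t.
That gives (18t + 8) / (√(4*t^2 + 18*t + 8) + 2t).
Divide numerator and denominator by t: the limit is 18/(2·2) = 9/2.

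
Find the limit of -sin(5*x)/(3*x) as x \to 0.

Substitution gives 0/0.
Write it as (5/(-3))·sin(5x)/(5x); since sin(u)/u → 1, the limit is -5/3.

-5/3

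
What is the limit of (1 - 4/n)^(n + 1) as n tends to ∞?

e^(-4)

The base → 1 and the exponent → ∞: a 1^∞ form.
Take logarithms: (n + 1)·ln(1 - 4/n). Since ln(1+u) ~ u for small u, this behaves like (n)·(-4/n) → -4.
So the limit is e^(-4).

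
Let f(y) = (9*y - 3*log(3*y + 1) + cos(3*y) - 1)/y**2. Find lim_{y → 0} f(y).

9

Substitution gives 0/0; apply L'Hôpital's rule 2 times.
After differentiating numerator and denominator 2 times the quotient is (-9*cos(3*y) + 27/(3*y + 1)^2)/(2); at y = 0 this is 9.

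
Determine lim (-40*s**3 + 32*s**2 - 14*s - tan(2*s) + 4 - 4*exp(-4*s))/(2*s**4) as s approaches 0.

-64/3

Substitution gives 0/0 (the numerator vanishes to order 4).
Expand each term to order s^4: the coefficient of s^4 in −tan(2s) is 0 and in -4·e^(-4s) is -128/3.
Lower-order terms cancel with the polynomial part, so the numerator is (-128/3)·s^4 + o(s^4), and the limit is (-128/3)/(2) = -64/3.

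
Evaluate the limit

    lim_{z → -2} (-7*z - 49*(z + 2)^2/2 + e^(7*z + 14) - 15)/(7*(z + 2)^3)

49/6

Direct substitution gives 0/0.
Apply L'Hôpital: lim (-49*z + 7*e^(7*z + 14) - 105)/(21*(z + 2)^2), still 0/0.
Apply L'Hôpital: lim (49*e^(7*z + 14) - 49)/(42*z + 84), still 0/0.
After 3 applications of L'Hôpital's rule the quotient is (343*e^(7*z + 14))/(42); substituting z = -2 gives 49/6.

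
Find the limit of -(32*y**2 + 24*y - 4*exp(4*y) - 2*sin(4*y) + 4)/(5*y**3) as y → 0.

Substitution gives 0/0; apply L'Hôpital's rule 3 times.
After differentiating numerator and denominator 3 times the quotient is (-256*e^(4*y) + 128*cos(4*y))/(-30); at y = 0 this is 64/15.

64/15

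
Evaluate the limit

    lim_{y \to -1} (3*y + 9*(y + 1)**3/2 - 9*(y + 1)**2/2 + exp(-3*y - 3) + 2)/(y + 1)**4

27/8

Direct substitution gives 0/0.
Apply L'Hôpital: lim (-9*y + 27*(y + 1)^2/2 - 3*e^(-3*y - 3) - 6)/(4*(y + 1)^3), still 0/0.
Apply L'Hôpital: lim (27*y + 9*e^(-3*y - 3) + 18)/(12*(y + 1)^2), still 0/0.
Apply L'Hôpital: lim (27 - 27*e^(-3*y - 3))/(24*y + 24), still 0/0.
After 4 applications of L'Hôpital's rule the quotient is (81*e^(-3*y - 3))/(24); substituting y = -1 gives 27/8.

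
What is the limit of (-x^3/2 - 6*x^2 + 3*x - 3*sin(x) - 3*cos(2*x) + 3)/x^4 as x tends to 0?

Substitution gives 0/0 (the numerator vanishes to order 4).
Expand each term to order x^4: the coefficient of x^4 in -3·sin(x) is 0 and in -3·cos(2x) is -2.
Lower-order terms cancel with the polynomial part, so the numerator is (-2)·x^4 + o(x^4), and the limit is (-2)/(1) = -2.

-2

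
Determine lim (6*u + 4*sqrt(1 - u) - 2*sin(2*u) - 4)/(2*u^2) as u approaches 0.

Substitution gives 0/0; apply L'Hôpital's rule 2 times.
After differentiating numerator and denominator 2 times the quotient is (8*sin(2*u) - 1/(1 - u)^(3/2))/(4); at u = 0 this is -1/4.

-1/4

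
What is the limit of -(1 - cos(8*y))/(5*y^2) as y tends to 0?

-32/5

Substitution gives 0/0.
Use (1 − cos u)/u² → 1/2 with u = 8y: the limit is 8²/(2·(-5)) = -32/5.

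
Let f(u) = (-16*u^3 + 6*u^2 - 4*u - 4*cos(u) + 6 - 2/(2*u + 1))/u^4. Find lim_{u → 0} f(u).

Substitution gives 0/0 (the numerator vanishes to order 4).
Expand each term to order u^4: the coefficient of u^4 in -4·cos(u) is -1/6 and in -2·1/(1 + 2u) is -32.
Lower-order terms cancel with the polynomial part, so the numerator is (-193/6)·u^4 + o(u^4), and the limit is (-193/6)/(1) = -193/6.

-193/6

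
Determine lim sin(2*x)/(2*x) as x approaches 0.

1

Substitution gives 0/0.
Write it as (2/2)·sin(2x)/(2x); since sin(u)/u → 1, the limit is 1.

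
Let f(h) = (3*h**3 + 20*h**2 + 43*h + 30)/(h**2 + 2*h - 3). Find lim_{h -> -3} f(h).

At h = -3 both the top and bottom vanish — a removable singularity. Factoring out (h + 3) from each leaves (3*h^2 + 11*h + 10)/(h - 1), which at h = -3 equals -1.

-1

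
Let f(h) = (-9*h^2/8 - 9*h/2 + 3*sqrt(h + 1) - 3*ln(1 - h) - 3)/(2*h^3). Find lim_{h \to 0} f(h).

19/32

Substitution gives 0/0; apply L'Hôpital's rule 3 times.
After differentiating numerator and denominator 3 times the quotient is (9/(8*(h + 1)^(5/2)) - 6/(h - 1)^3)/(12); at h = 0 this is 19/32.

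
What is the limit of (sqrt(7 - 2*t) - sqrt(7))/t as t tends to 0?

-√(7)/7

A 0/0 form; rationalise with √(7 - 2t) + √7. This collapses the numerator to -2t, leaving -2/(√(7 - 2t) + √7) → -2/(2√7) = -√(7)/7.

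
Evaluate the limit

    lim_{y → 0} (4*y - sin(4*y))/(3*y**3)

32/9

Direct substitution gives 0/0.
Apply L'Hôpital: lim (4 - 4*cos(4*y))/(9*y^2), still 0/0.
Apply L'Hôpital: lim (16*sin(4*y))/(18*y), still 0/0.
After 3 applications of L'Hôpital's rule the quotient is (64*cos(4*y))/(18); substituting y = 0 gives 32/9.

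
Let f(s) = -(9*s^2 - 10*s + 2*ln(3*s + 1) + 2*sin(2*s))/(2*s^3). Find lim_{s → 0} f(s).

Substitution gives 0/0; apply L'Hôpital's rule 3 times.
After differentiating numerator and denominator 3 times the quotient is (-16*cos(2*s) + 108/(3*s + 1)^3)/(-12); at s = 0 this is -23/3.

-23/3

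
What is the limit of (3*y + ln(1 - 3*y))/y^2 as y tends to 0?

-9/2

Direct substitution gives 0/0.
Apply L'Hôpital: lim (3 - 3/(1 - 3*y))/(2*y), still 0/0.
After 2 applications of L'Hôpital's rule the quotient is (-9/(1 - 3*y)^2)/(2); substituting y = 0 gives -9/2.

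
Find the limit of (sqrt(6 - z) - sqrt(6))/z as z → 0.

Substitution gives 0/0. Multiply numerator and denominator by the conjugate √(6 - z) + √6.
The numerator becomes (6 - z) − 6 = -z, so the expression simplifies to -1/(√(6 - z) + √6).
Letting z → 0 gives -1/(2√6) = -√(6)/12.

-√(6)/12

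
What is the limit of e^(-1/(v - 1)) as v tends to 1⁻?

As v → 1⁻, -1/(v - 1) → +∞, so e^(-1/(v - 1)) → ∞.

∞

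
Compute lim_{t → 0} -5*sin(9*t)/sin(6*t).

-15/2

Substitution gives 0/0.
Divide numerator and denominator by t: sin(9t)/t → 9 and sin(6t)/t → 6, so the limit is -5·9/6 = -15/2.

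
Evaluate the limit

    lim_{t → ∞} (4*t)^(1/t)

Base → ∞ and exponent → 0: an ∞^0 form.
Take logs: (1/t)·ln(4·t^1) = (ln 4 + 1·ln t)/t → 0.
So the limit is e^0 = 1.

1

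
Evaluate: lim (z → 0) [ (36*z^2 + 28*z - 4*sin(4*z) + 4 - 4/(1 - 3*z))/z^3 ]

Substitution gives 0/0; apply L'Hôpital's rule 3 times.
After differentiating numerator and denominator 3 times the quotient is (256*cos(4*z) - 648/(3*z - 1)^4)/(6); at z = 0 this is -196/3.

-196/3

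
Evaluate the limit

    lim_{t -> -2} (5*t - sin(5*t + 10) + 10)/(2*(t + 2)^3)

Direct substitution gives 0/0.
Apply L'Hôpital: lim (5 - 5*cos(5*t + 10))/(6*(t + 2)^2), still 0/0.
Apply L'Hôpital: lim (25*sin(5*t + 10))/(12*t + 24), still 0/0.
After 3 applications of L'Hôpital's rule the quotient is (125*cos(5*t + 10))/(12); substituting t = -2 gives 125/12.

125/12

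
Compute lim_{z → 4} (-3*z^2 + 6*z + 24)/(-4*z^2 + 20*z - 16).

At z = 4 both the top and bottom vanish — a removable singularity. Factoring out (z - 4) from each leaves (-3*z - 6)/(4 - 4*z), which at z = 4 equals 3/2.

3/2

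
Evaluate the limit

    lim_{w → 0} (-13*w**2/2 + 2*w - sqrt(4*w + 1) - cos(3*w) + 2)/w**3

-4

Substitution gives 0/0 (the numerator vanishes to order 3).
Expand each term to order w^3: the coefficient of w^3 in −√(1 + 4w) is -4 and in −cos(3w) is 0.
Lower-order terms cancel with the polynomial part, so the numerator is (-4)·w^3 + o(w^3), and the limit is (-4)/(1) = -4.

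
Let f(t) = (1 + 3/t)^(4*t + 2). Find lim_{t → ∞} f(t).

The base → 1 and the exponent → ∞: a 1^∞ form.
Take logarithms: (4t + 2)·ln(1 + 3/t). Since ln(1+u) ~ u for small u, this behaves like (4t)·(3/t) → 12.
So the limit is e^(12).

e^(12)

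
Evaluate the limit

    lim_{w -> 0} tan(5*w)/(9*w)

Substitution gives 0/0.
Since tan(u)/u → 1 as u → 0, tan(5w)/(5w) → 1 and the limit is 5/9.

5/9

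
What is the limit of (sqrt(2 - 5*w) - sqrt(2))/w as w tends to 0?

-5*√(2)/4

A 0/0 form; rationalise with √(2 - 5w) + √2. This collapses the numerator to -5w, leaving -5/(√(2 - 5w) + √2) → -5/(2√2) = -5*√(2)/4.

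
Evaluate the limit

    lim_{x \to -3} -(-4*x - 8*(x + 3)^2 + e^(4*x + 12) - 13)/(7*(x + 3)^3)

-32/21

Direct substitution gives 0/0.
Apply L'Hôpital: lim (-16*x + 4*e^(4*x + 12) - 52)/(-21*(x + 3)^2), still 0/0.
Apply L'Hôpital: lim (16*e^(4*x + 12) - 16)/(-42*x - 126), still 0/0.
After 3 applications of L'Hôpital's rule the quotient is (64*e^(4*x + 12))/(-42); substituting x = -3 gives -32/21.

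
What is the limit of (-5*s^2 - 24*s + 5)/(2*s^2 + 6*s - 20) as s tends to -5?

-13/7

Direct substitution gives 0/0, so factor. Both numerator and denominator have (s + 5) as a factor.
After cancelling, the expression reduces to (1 - 5*s)/(2*s - 4).
Substituting s = -5 gives -13/7.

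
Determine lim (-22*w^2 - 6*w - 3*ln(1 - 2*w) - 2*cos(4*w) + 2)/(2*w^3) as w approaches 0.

Substitution gives 0/0; apply L'Hôpital's rule 3 times.
After differentiating numerator and denominator 3 times the quotient is (-128*sin(4*w) - 48/(2*w - 1)^3)/(12); at w = 0 this is 4.

4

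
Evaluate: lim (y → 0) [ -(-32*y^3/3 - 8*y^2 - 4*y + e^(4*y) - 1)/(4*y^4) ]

-8/3

Direct substitution gives 0/0.
Apply L'Hôpital: lim (-32*y^2 - 16*y + 4*e^(4*y) - 4)/(-16*y^3), still 0/0.
Apply L'Hôpital: lim (-64*y + 16*e^(4*y) - 16)/(-48*y^2), still 0/0.
Apply L'Hôpital: lim (64*e^(4*y) - 64)/(-96*y), still 0/0.
After 4 applications of L'Hôpital's rule the quotient is (256*e^(4*y))/(-96); substituting y = 0 gives -8/3.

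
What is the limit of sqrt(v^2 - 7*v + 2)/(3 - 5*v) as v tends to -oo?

For large |v|, √(v^2 - 7*v + 2) ≈ √1·|v| and the denominator ≈ -5v.
Since v → −∞, |v| = −v, giving −√1/(-5) = 1/5.

1/5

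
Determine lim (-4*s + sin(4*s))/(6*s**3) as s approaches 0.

-16/9

Direct substitution gives 0/0.
Apply L'Hôpital: lim (4*cos(4*s) - 4)/(18*s^2), still 0/0.
Apply L'Hôpital: lim (-16*sin(4*s))/(36*s), still 0/0.
After 3 applications of L'Hôpital's rule the quotient is (-64*cos(4*s))/(36); substituting s = 0 gives -16/9.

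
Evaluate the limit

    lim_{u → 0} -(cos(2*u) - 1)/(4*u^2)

1/2

Direct substitution gives 0/0.
Apply L'Hôpital: lim (-2*sin(2*u))/(-8*u), still 0/0.
After 2 applications of L'Hôpital's rule the quotient is (-4*cos(2*u))/(-8); substituting u = 0 gives 1/2.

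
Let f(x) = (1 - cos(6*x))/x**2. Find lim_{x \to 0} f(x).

Substitution gives 0/0.
Use (1 − cos u)/u² → 1/2 with u = 6x: the limit is 6²/(2·1) = 18.

18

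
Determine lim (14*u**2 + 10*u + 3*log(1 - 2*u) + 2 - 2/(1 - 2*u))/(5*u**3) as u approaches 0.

Substitution gives 0/0; apply L'Hôpital's rule 3 times.
After differentiating numerator and denominator 3 times the quotient is (48*(2*u - 3)/(2*u - 1)^4)/(30); at u = 0 this is -24/5.

-24/5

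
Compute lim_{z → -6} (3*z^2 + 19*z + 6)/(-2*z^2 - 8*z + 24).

Direct substitution gives 0/0, so factor. Both numerator and denominator have (z + 6) as a factor.
After cancelling, the expression reduces to (3*z + 1)/(4 - 2*z).
Substituting z = -6 gives -17/16.

-17/16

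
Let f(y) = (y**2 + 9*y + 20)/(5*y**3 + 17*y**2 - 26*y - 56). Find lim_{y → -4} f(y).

Direct substitution gives 0/0, so factor. Both numerator and denominator have (y + 4) as a factor.
After cancelling, the expression reduces to (y + 5)/(5*y^2 - 3*y - 14).
Substituting y = -4 gives 1/78.

1/78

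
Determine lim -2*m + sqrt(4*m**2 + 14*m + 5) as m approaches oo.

This has the form ∞ − ∞. Multiply and divide by the conjugate √(4*m^2 + 14*m + 5) + 2m.
That gives (14m + 5) / (√(4*m^2 + 14*m + 5) + 2m).
Divide numerator and denominator by m: the limit is 14/(2·2) = 7/2.

7/2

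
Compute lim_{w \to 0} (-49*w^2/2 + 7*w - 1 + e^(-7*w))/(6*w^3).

Direct substitution gives 0/0.
Apply L'Hôpital: lim (-49*w + 7 - 7*e^(-7*w))/(18*w^2), still 0/0.
Apply L'Hôpital: lim (-49 + 49*e^(-7*w))/(36*w), still 0/0.
After 3 applications of L'Hôpital's rule the quotient is (-343*e^(-7*w))/(36); substituting w = 0 gives -343/36.

-343/36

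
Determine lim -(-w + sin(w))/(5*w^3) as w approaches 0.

Direct substitution gives 0/0.
Apply L'Hôpital: lim (cos(w) - 1)/(-15*w^2), still 0/0.
Apply L'Hôpital: lim (-sin(w))/(-30*w), still 0/0.
After 3 applications of L'Hôpital's rule the quotient is (-cos(w))/(-30); substituting w = 0 gives 1/30.

1/30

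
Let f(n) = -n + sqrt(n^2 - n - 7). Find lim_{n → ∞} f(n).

An ∞ − ∞ form. Rationalising with the conjugate, the difference becomes (-n - 7) / (√(n^2 - n - 7) + n).
For large n the denominator behaves like 2·n, so the quotient tends to -1/2 = -1/2.

-1/2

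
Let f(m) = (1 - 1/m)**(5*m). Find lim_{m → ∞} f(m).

e^(-5)

Let L be the limit and take ln: ln L = lim (5m)·ln(1 - 1/m) = lim (5m)·(-1/m + O(1/m²)) = -5.
Hence L = e^(-5).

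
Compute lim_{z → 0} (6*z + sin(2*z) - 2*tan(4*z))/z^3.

Substitution gives 0/0 (the numerator vanishes to order 3).
Expand each term to order z^3: the coefficient of z^3 in sin(2z) is -4/3 and in -2·tan(4z) is -128/3.
Lower-order terms cancel with the polynomial part, so the numerator is (-44)·z^3 + o(z^3), and the limit is (-44)/(1) = -44.

-44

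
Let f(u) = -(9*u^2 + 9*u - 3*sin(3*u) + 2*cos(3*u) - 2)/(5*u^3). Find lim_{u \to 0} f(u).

-27/10

Substitution gives 0/0 (the numerator vanishes to order 3).
Expand each term to order u^3: the coefficient of u^3 in 2·cos(3u) is 0 and in -3·sin(3u) is 27/2.
Lower-order terms cancel with the polynomial part, so the numerator is (27/2)·u^3 + o(u^3), and the limit is (27/2)/(-5) = -27/10.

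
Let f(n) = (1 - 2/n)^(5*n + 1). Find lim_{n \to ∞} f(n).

e^(-10)

Let L be the limit and take ln: ln L = lim (5n + 1)·ln(1 - 2/n) = lim (5n + 1)·(-2/n + O(1/n²)) = -10.
Hence L = e^(-10).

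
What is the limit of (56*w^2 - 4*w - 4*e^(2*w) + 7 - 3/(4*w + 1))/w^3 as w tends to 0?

560/3

Substitution gives 0/0; apply L'Hôpital's rule 3 times.
After differentiating numerator and denominator 3 times the quotient is (-32*e^(2*w) + 1152/(4*w + 1)^4)/(6); at w = 0 this is 560/3.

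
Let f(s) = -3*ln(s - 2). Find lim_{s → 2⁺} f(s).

As s → 2⁺, s - 2 → 0⁺ and ln(s - 2) → −∞.
Multiplying by -3 gives ∞.

∞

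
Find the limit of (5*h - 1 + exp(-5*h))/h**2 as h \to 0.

25/2

Direct substitution gives 0/0.
Apply L'Hôpital: lim (5 - 5*e^(-5*h))/(2*h), still 0/0.
After 2 applications of L'Hôpital's rule the quotient is (25*e^(-5*h))/(2); substituting h = 0 gives 25/2.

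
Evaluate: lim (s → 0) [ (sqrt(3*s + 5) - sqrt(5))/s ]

Substitution gives 0/0. Multiply numerator and denominator by the conjugate √(5 + 3s) + √5.
The numerator becomes (5 + 3s) − 5 = 3s, so the expression simplifies to 3/(√(5 + 3s) + √5).
Letting s → 0 gives 3/(2√5) = 3*√(5)/10.

3*√(5)/10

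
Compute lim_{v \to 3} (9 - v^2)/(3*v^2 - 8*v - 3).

-3/5

At v = 3 both the top and bottom vanish — a removable singularity. Factoring out (v - 3) from each leaves (-v - 3)/(3*v + 1), which at v = 3 equals -3/5.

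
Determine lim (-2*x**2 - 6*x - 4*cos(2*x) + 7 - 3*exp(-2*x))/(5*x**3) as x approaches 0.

4/5

Substitution gives 0/0 (the numerator vanishes to order 3).
Expand each term to order x^3: the coefficient of x^3 in -4·cos(2x) is 0 and in -3·e^(-2x) is 4.
Lower-order terms cancel with the polynomial part, so the numerator is (4)·x^3 + o(x^3), and the limit is (4)/(5) = 4/5.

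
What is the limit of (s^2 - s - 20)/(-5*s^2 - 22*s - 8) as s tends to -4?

Direct substitution gives 0/0, so factor. Both numerator and denominator have (s + 4) as a factor.
After cancelling, the expression reduces to (s - 5)/(-5*s - 2).
Substituting s = -4 gives -1/2.

-1/2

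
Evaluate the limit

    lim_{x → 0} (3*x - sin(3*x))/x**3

Direct substitution gives 0/0.
Apply L'Hôpital: lim (3 - 3*cos(3*x))/(3*x^2), still 0/0.
Apply L'Hôpital: lim (9*sin(3*x))/(6*x), still 0/0.
After 3 applications of L'Hôpital's rule the quotient is (27*cos(3*x))/(6); substituting x = 0 gives 9/2.

9/2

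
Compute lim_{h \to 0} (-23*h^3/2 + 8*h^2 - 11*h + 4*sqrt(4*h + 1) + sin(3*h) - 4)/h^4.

-40

Substitution gives 0/0 (the numerator vanishes to order 4).
Expand each term to order h^4: the coefficient of h^4 in 4·√(1 + 4h) is -40 and in sin(3h) is 0.
Lower-order terms cancel with the polynomial part, so the numerator is (-40)·h^4 + o(h^4), and the limit is (-40)/(1) = -40.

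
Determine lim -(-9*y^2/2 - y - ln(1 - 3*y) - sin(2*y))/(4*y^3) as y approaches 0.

-31/12

Substitution gives 0/0; apply L'Hôpital's rule 3 times.
After differentiating numerator and denominator 3 times the quotient is (8*cos(2*y) - 54/(3*y - 1)^3)/(-24); at y = 0 this is -31/12.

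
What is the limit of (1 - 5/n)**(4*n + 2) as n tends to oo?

Let L be the limit and take ln: ln L = lim (4n + 2)·ln(1 - 5/n) = lim (4n + 2)·(-5/n + O(1/n²)) = -20.
Hence L = e^(-20).

e^(-20)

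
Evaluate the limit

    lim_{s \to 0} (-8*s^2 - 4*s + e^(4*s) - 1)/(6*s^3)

16/9

Direct substitution gives 0/0.
Apply L'Hôpital: lim (-16*s + 4*e^(4*s) - 4)/(18*s^2), still 0/0.
Apply L'Hôpital: lim (16*e^(4*s) - 16)/(36*s), still 0/0.
After 3 applications of L'Hôpital's rule the quotient is (64*e^(4*s))/(36); substituting s = 0 gives 16/9.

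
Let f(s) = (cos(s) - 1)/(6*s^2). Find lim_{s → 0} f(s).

Direct substitution gives 0/0.
Apply L'Hôpital: lim (-sin(s))/(12*s), still 0/0.
After 2 applications of L'Hôpital's rule the quotient is (-cos(s))/(12); substituting s = 0 gives -1/12.

-1/12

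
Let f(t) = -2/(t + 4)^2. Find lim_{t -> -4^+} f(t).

As t → -4⁺, (t + 4) → 0⁺, so (t + 4)^2 → 0⁺ and -2/(t + 4)^2 → -∞.

-∞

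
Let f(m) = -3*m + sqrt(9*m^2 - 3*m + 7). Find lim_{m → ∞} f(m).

-1/2

This has the form ∞ − ∞. Multiply and divide by the conjugate √(9*m^2 - 3*m + 7) + 3m.
That gives (-3m + 7) / (√(9*m^2 - 3*m + 7) + 3m).
Divide numerator and denominator by m: the limit is -3/(2·3) = -1/2.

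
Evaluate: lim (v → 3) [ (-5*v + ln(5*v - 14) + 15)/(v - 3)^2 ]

Direct substitution gives 0/0.
Apply L'Hôpital: lim (-5 + 5/(5*v - 14))/(2*v - 6), still 0/0.
After 2 applications of L'Hôpital's rule the quotient is (-25/(5*v - 14)^2)/(2); substituting v = 3 gives -25/2.

-25/2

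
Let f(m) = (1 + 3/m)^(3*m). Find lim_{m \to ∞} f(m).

The base → 1 and the exponent → ∞: a 1^∞ form.
Take logarithms: (3m)·ln(1 + 3/m). Since ln(1+u) ~ u for small u, this behaves like (3m)·(3/m) → 9.
So the limit is e^(9).

e^(9)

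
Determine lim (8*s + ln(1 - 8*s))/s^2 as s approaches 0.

Direct substitution gives 0/0.
Apply L'Hôpital: lim (8 - 8/(1 - 8*s))/(2*s), still 0/0.
After 2 applications of L'Hôpital's rule the quotient is (-64/(1 - 8*s)^2)/(2); substituting s = 0 gives -32.

-32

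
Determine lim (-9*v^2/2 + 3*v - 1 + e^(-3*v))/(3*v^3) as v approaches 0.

-3/2

Direct substitution gives 0/0.
Apply L'Hôpital: lim (-9*v + 3 - 3*e^(-3*v))/(9*v^2), still 0/0.
Apply L'Hôpital: lim (-9 + 9*e^(-3*v))/(18*v), still 0/0.
After 3 applications of L'Hôpital's rule the quotient is (-27*e^(-3*v))/(18); substituting v = 0 gives -3/2.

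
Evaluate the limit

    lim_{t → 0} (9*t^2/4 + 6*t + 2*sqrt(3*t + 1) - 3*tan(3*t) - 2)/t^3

Substitution gives 0/0; apply L'Hôpital's rule 3 times.
After differentiating numerator and denominator 3 times the quotient is (81*(32*(3*t + 1)^(5/2)*(cos(6*t) - 2)/(cos(6*t) + 1)^2 + 1)/(4*(3*t + 1)^(5/2)))/(6); at t = 0 this is -189/8.

-189/8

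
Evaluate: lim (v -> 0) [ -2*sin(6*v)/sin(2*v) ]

-6

Substitution gives 0/0.
Divide numerator and denominator by v: sin(6v)/v → 6 and sin(2v)/v → 2, so the limit is -2·6/2 = -6.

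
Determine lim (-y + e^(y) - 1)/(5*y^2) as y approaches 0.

Direct substitution gives 0/0.
Apply L'Hôpital: lim (e^(y) - 1)/(10*y), still 0/0.
After 2 applications of L'Hôpital's rule the quotient is (e^(y))/(10); substituting y = 0 gives 1/10.

1/10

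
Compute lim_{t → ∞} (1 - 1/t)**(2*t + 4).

e^(-2)

Let L be the limit and take ln: ln L = lim (2t + 4)·ln(1 - 1/t) = lim (2t + 4)·(-1/t + O(1/t²)) = -2.
Hence L = e^(-2).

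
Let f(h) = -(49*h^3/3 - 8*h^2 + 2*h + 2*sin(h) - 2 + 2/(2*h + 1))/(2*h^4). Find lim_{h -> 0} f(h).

Substitution gives 0/0; apply L'Hôpital's rule 4 times.
After differentiating numerator and denominator 4 times the quotient is (2*sin(h) + 768/(2*h + 1)^5)/(-48); at h = 0 this is -16.

-16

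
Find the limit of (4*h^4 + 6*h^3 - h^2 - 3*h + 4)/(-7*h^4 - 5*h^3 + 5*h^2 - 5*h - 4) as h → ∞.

Numerator and denominator both have degree 4.
Dividing every term by h^4, all lower-order terms vanish and the limit is the ratio of leading coefficients, 4/(-7) = -4/7.

-4/7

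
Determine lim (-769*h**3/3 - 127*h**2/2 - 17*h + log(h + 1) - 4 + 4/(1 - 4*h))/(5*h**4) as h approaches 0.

819/4

Substitution gives 0/0; apply L'Hôpital's rule 4 times.
After differentiating numerator and denominator 4 times the quotient is (-24576/(4*h - 1)^5 - 6/(h + 1)^4)/(120); at h = 0 this is 819/4.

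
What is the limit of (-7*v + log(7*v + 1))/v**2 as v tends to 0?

Direct substitution gives 0/0.
Apply L'Hôpital: lim (-7 + 7/(7*v + 1))/(2*v), still 0/0.
After 2 applications of L'Hôpital's rule the quotient is (-49/(7*v + 1)^2)/(2); substituting v = 0 gives -49/2.

-49/2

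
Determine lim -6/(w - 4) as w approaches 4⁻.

∞

As w → 4⁻, (w - 4) → 0⁻, so (w - 4)^1 → 0⁻ and -6/(w - 4)^1 → ∞.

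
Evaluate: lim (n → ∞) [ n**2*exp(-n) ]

0

Write as n^2/e^{1n}, an ∞/∞ form.
Exponential growth dominates any polynomial, so repeated L'Hôpital (or the standard result) gives 0.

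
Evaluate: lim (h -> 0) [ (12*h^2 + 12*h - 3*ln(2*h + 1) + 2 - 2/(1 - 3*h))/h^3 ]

-62

Substitution gives 0/0 (the numerator vanishes to order 3).
Expand each term to order h^3: the coefficient of h^3 in -2·1/(1 - 3h) is -54 and in -3·ln(1 + 2h) is -8.
Lower-order terms cancel with the polynomial part, so the numerator is (-62)·h^3 + o(h^3), and the limit is (-62)/(1) = -62.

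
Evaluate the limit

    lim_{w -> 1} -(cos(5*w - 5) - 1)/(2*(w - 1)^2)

Direct substitution gives 0/0.
Apply L'Hôpital: lim (-5*sin(5*w - 5))/(4 - 4*w), still 0/0.
After 2 applications of L'Hôpital's rule the quotient is (-25*cos(5*w - 5))/(-4); substituting w = 1 gives 25/4.

25/4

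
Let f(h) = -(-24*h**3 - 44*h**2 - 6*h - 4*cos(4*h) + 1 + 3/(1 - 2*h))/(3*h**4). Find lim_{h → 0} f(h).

Substitution gives 0/0; apply L'Hôpital's rule 4 times.
After differentiating numerator and denominator 4 times the quotient is (-1024*cos(4*h) - 1152/(2*h - 1)^5)/(-72); at h = 0 this is -16/9.

-16/9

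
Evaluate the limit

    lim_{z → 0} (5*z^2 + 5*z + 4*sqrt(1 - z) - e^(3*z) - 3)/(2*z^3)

-19/8

Substitution gives 0/0; apply L'Hôpital's rule 3 times.
After differentiating numerator and denominator 3 times the quotient is (-27*e^(3*z) - 3/(2*(1 - z)^(5/2)))/(12); at z = 0 this is -19/8.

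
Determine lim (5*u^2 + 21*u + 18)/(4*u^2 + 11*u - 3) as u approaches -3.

Direct substitution gives 0/0, so factor. Both numerator and denominator have (u + 3) as a factor.
After cancelling, the expression reduces to (5*u + 6)/(4*u - 1).
Substituting u = -3 gives 9/13.

9/13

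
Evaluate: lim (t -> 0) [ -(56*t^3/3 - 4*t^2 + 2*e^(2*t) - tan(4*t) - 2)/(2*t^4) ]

-2/3

Substitution gives 0/0; apply L'Hôpital's rule 4 times.
After differentiating numerator and denominator 4 times the quotient is (32*e^(2*t) - 6144*tan(4*t)^5 - 10240*tan(4*t)^3 - 4096*tan(4*t))/(-48); at t = 0 this is -2/3.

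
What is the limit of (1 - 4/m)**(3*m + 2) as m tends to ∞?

The base → 1 and the exponent → ∞: a 1^∞ form.
Take logarithms: (3m + 2)·ln(1 - 4/m). Since ln(1+u) ~ u for small u, this behaves like (3m)·(-4/m) → -12.
So the limit is e^(-12).

e^(-12)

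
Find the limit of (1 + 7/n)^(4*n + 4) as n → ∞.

e^(28)

The base → 1 and the exponent → ∞: a 1^∞ form.
Take logarithms: (4n + 4)·ln(1 + 7/n). Since ln(1+u) ~ u for small u, this behaves like (4n)·(7/n) → 28.
So the limit is e^(28).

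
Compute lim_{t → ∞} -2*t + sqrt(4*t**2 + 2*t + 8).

An ∞ − ∞ form. Rationalising with the conjugate, the difference becomes (2t + 8) / (√(4*t^2 + 2*t + 8) + 2t).
For large t the denominator behaves like 2·2t, so the quotient tends to 2/4 = 1/2.

1/2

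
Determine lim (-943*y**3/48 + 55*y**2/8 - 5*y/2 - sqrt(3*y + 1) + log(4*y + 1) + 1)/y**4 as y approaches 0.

-7787/128

Substitution gives 0/0 (the numerator vanishes to order 4).
Expand each term to order y^4: the coefficient of y^4 in −√(1 + 3y) is 405/128 and in ln(1 + 4y) is -64.
Lower-order terms cancel with the polynomial part, so the numerator is (-7787/128)·y^4 + o(y^4), and the limit is (-7787/128)/(1) = -7787/128.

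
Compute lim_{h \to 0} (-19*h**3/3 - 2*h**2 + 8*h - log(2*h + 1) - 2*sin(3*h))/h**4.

Substitution gives 0/0; apply L'Hôpital's rule 4 times.
After differentiating numerator and denominator 4 times the quotient is (-162*sin(3*h) + 96/(2*h + 1)^4)/(24); at h = 0 this is 4.

4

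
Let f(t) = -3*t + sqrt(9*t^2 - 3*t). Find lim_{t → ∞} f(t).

-1/2

This has the form ∞ − ∞. Multiply and divide by the conjugate √(9*t^2 - 3*t) + 3t.
That gives (-3t) / (√(9*t^2 - 3*t) + 3t).
Divide numerator and denominator by t: the limit is -3/(2·3) = -1/2.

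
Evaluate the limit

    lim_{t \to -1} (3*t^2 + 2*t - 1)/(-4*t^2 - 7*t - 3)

-4

Since t = -1 makes numerator and denominator zero, (t + 1) divides both.
Cancelling it gives (3*t - 1)/(-4*t - 3); now plug in t = -1 to get -4.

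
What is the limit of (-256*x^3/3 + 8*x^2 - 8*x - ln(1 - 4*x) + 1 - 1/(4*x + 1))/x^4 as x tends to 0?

-192

Substitution gives 0/0 (the numerator vanishes to order 4).
Expand each term to order x^4: the coefficient of x^4 in −ln(1 - 4x) is 64 and in −1/(1 + 4x) is -256.
Lower-order terms cancel with the polynomial part, so the numerator is (-192)·x^4 + o(x^4), and the limit is (-192)/(1) = -192.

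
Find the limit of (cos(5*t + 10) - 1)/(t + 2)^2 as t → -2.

Direct substitution gives 0/0.
Apply L'Hôpital: lim (-5*sin(5*t + 10))/(2*t + 4), still 0/0.
After 2 applications of L'Hôpital's rule the quotient is (-25*cos(5*t + 10))/(2); substituting t = -2 gives -25/2.

-25/2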